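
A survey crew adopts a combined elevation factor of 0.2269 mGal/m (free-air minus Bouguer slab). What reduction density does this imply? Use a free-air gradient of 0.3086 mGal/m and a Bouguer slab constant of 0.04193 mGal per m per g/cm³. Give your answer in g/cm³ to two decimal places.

1.95

0.2269 = 0.3086 − 0.04193 × ρ
ρ = (0.3086 − 0.2269) / 0.04193 = 1.95 g/cm³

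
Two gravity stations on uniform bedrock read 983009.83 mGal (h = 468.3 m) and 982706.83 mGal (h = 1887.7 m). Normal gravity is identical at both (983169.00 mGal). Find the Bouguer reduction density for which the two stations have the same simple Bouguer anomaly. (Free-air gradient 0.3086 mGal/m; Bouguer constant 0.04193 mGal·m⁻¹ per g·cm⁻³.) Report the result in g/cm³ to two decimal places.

Δg_obs = 982706.83 − 983009.83 = -303.00 mGal over Δh = 1887.7 − 468.3 = 1419.4 m
Equal Bouguer anomalies ⇒ Δg_obs + (0.3086 − 0.04193ρ)·Δh = 0
0.3086 − 0.04193ρ = −Δg_obs/Δh = 0.21347
ρ = (0.3086 − 0.21347) / 0.04193 = 2.27 g/cm³

2.27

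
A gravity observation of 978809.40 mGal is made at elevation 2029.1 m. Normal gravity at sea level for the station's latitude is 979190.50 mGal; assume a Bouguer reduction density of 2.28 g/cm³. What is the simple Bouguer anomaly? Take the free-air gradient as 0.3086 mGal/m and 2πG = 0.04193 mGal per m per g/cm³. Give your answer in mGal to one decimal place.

51.1

Free-air correction = 0.3086 × 2029.1 = 626.18 mGal
Free-air anomaly = 978809.40 − 979190.50 + (626.18) = 245.08 mGal
Bouguer slab correction = 0.04193 × 2.28 × 2029.1 = 193.98 mGal
Simple Bouguer anomaly = 245.08 − (193.98) = 51.10 mGal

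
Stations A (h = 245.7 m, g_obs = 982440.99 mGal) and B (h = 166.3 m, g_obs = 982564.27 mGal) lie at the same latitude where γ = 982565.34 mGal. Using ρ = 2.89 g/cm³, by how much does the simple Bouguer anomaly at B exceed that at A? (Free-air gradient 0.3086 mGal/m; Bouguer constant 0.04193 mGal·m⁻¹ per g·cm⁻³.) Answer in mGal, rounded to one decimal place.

108.4

Δg_SB(A) = 982440.99 − 982565.34 + 0.3086×245.7 − 0.04193×2.89×245.7 = -78.30 mGal
Δg_SB(B) = 982564.27 − 982565.34 + 0.3086×166.3 − 0.04193×2.89×166.3 = 30.10 mGal
Difference = 30.10 − (-78.30) = 108.40 mGal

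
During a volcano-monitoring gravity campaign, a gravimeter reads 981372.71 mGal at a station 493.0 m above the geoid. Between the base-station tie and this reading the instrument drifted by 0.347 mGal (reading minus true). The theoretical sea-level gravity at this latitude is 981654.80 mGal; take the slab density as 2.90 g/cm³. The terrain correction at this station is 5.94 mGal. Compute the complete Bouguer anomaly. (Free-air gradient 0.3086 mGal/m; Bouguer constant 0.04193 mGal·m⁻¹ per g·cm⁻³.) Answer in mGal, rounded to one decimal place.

-184.3

Drift-corrected reading = 981372.71 − (0.347) = 981372.363 mGal
Free-air correction = 0.3086 × 493.0 = 152.14 mGal
Free-air anomaly = 981372.363 − 981654.80 + (152.14) = -130.297 mGal
Bouguer slab correction = 0.04193 × 2.90 × 493.0 = 59.95 mGal
Simple Bouguer anomaly = -130.297 − (59.95) = -190.247 mGal
Complete Bouguer anomaly = -190.247 + 5.94 = -184.307 mGal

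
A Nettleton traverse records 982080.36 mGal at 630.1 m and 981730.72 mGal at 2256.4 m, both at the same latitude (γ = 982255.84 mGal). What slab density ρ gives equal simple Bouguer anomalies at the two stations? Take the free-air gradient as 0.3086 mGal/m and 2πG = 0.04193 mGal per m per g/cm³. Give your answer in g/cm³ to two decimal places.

2.23

Δg_obs = 981730.72 − 982080.36 = -349.64 mGal over Δh = 2256.4 − 630.1 = 1626.3 m
Equal Bouguer anomalies ⇒ Δg_obs + (0.3086 − 0.04193ρ)·Δh = 0
0.3086 − 0.04193ρ = −Δg_obs/Δh = 0.21499
ρ = (0.3086 − 0.21499) / 0.04193 = 2.23 g/cm³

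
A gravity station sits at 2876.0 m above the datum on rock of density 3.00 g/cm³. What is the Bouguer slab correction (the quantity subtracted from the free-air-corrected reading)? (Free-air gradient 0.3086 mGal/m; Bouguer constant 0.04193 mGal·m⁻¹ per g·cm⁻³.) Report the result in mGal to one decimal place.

361.8

Bouguer slab correction = 0.04193 × 3.00 × 2876.0 = 361.8 mGal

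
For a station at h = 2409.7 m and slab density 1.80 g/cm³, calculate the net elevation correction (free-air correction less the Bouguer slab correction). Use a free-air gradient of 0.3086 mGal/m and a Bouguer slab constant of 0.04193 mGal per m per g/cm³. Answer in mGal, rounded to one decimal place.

Combined gradient = 0.3086 − 0.04193 × 1.80 = 0.2331260 mGal/m
Combined elevation correction = 0.2331260 × 2409.7 = 561.8 mGal

561.8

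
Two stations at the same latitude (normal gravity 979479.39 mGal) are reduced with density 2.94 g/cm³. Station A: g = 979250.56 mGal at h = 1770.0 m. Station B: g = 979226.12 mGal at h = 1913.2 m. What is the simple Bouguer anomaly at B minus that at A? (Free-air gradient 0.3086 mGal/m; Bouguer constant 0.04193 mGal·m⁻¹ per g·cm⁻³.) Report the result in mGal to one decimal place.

2.1

Δg_SB(A) = 979250.56 − 979479.39 + 0.3086×1770.0 − 0.04193×2.94×1770.0 = 99.20 mGal
Δg_SB(B) = 979226.12 − 979479.39 + 0.3086×1913.2 − 0.04193×2.94×1913.2 = 101.30 mGal
Difference = 101.30 − (99.20) = 2.10 mGal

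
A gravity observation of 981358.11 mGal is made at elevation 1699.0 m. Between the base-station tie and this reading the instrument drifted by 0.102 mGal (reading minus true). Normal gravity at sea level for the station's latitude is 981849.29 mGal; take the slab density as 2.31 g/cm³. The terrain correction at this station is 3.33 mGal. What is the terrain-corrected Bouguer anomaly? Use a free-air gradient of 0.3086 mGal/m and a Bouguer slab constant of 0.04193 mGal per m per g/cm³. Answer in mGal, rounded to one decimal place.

Drift-corrected reading = 981358.11 − (0.102) = 981358.008 mGal
Free-air correction = 0.3086 × 1699.0 = 524.31 mGal
Free-air anomaly = 981358.008 − 981849.29 + (524.31) = 33.028 mGal
Bouguer slab correction = 0.04193 × 2.31 × 1699.0 = 164.56 mGal
Simple Bouguer anomaly = 33.028 − (164.56) = -131.532 mGal
Complete Bouguer anomaly = -131.532 + 3.33 = -128.202 mGal

-128.2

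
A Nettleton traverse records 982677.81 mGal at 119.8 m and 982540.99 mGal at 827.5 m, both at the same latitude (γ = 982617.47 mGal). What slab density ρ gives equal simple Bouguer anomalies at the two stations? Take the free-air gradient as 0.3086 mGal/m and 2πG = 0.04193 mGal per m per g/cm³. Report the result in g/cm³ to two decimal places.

Δg_obs = 982540.99 − 982677.81 = -136.82 mGal over Δh = 827.5 − 119.8 = 707.7 m
Equal Bouguer anomalies ⇒ Δg_obs + (0.3086 − 0.04193ρ)·Δh = 0
0.3086 − 0.04193ρ = −Δg_obs/Δh = 0.19333
ρ = (0.3086 − 0.19333) / 0.04193 = 2.75 g/cm³

2.75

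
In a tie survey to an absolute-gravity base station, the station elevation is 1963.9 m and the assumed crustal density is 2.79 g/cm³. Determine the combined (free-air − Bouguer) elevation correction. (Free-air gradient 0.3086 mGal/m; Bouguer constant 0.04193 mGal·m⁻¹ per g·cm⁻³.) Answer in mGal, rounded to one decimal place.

376.3

Combined gradient = 0.3086 − 0.04193 × 2.79 = 0.1916153 mGal/m
Combined elevation correction = 0.1916153 × 1963.9 = 376.3 mGal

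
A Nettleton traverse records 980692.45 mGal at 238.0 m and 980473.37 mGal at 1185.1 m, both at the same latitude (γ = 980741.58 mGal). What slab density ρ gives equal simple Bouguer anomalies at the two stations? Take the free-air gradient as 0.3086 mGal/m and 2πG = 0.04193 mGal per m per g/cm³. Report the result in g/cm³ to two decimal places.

1.84

Δg_obs = 980473.37 − 980692.45 = -219.08 mGal over Δh = 1185.1 − 238.0 = 947.1 m
Equal Bouguer anomalies ⇒ Δg_obs + (0.3086 − 0.04193ρ)·Δh = 0
0.3086 − 0.04193ρ = −Δg_obs/Δh = 0.23132
ρ = (0.3086 − 0.23132) / 0.04193 = 1.84 g/cm³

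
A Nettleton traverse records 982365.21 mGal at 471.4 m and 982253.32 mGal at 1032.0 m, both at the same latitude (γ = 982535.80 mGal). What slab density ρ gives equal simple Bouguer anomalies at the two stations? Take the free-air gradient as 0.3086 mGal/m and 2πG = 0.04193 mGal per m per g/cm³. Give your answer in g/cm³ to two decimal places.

2.60

Δg_obs = 982253.32 − 982365.21 = -111.89 mGal over Δh = 1032.0 − 471.4 = 560.6 m
Equal Bouguer anomalies ⇒ Δg_obs + (0.3086 − 0.04193ρ)·Δh = 0
0.3086 − 0.04193ρ = −Δg_obs/Δh = 0.19959
ρ = (0.3086 − 0.19959) / 0.04193 = 2.60 g/cm³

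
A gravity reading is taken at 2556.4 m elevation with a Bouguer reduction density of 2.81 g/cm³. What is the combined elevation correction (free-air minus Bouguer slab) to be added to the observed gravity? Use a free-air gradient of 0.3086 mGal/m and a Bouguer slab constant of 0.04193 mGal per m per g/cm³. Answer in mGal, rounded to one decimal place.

487.7

Combined gradient = 0.3086 − 0.04193 × 2.81 = 0.1907767 mGal/m
Combined elevation correction = 0.1907767 × 2556.4 = 487.7 mGal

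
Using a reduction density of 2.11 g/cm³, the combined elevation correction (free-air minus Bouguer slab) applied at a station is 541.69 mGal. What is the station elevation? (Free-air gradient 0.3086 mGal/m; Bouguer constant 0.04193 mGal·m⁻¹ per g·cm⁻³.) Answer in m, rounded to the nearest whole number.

2461

Combined gradient = 0.3086 − 0.04193 × 2.11 = 0.2201277 mGal/m
h = 541.69 / 0.2201277 = 2460.80 m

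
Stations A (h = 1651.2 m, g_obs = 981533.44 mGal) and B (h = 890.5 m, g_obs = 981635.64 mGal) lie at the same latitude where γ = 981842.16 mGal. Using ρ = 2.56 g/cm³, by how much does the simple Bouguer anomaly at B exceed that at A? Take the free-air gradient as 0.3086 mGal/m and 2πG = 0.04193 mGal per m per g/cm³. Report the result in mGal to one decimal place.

-50.9

Δg_SB(A) = 981533.44 − 981842.16 + 0.3086×1651.2 − 0.04193×2.56×1651.2 = 23.60 mGal
Δg_SB(B) = 981635.64 − 981842.16 + 0.3086×890.5 − 0.04193×2.56×890.5 = -27.30 mGal
Difference = -27.30 − (23.60) = -50.90 mGal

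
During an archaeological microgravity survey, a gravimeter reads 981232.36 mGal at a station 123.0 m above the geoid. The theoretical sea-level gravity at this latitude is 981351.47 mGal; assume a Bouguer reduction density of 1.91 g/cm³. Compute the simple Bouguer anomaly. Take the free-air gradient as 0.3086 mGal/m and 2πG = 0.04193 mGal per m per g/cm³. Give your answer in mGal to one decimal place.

-91.0

Free-air correction = 0.3086 × 123.0 = 37.96 mGal
Free-air anomaly = 981232.36 − 981351.47 + (37.96) = -81.15 mGal
Bouguer slab correction = 0.04193 × 1.91 × 123.0 = 9.85 mGal
Simple Bouguer anomaly = -81.15 − (9.85) = -91.00 mGal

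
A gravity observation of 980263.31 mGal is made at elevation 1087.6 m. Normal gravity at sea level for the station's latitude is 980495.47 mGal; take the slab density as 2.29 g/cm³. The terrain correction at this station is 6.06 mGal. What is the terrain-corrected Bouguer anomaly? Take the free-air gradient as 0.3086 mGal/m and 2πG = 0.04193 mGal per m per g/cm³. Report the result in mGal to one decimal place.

5.1

Free-air correction = 0.3086 × 1087.6 = 335.63 mGal
Free-air anomaly = 980263.31 − 980495.47 + (335.63) = 103.47 mGal
Bouguer slab correction = 0.04193 × 2.29 × 1087.6 = 104.43 mGal
Simple Bouguer anomaly = 103.47 − (104.43) = -0.96 mGal
Complete Bouguer anomaly = -0.96 + 6.06 = 5.10 mGal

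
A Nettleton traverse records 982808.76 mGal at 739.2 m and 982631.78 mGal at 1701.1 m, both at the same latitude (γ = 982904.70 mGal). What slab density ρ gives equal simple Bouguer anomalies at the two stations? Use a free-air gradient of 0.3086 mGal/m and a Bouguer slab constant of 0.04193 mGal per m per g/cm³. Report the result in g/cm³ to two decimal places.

2.97

Δg_obs = 982631.78 − 982808.76 = -176.98 mGal over Δh = 1701.1 − 739.2 = 961.9 m
Equal Bouguer anomalies ⇒ Δg_obs + (0.3086 − 0.04193ρ)·Δh = 0
0.3086 − 0.04193ρ = −Δg_obs/Δh = 0.18399
ρ = (0.3086 − 0.18399) / 0.04193 = 2.97 g/cm³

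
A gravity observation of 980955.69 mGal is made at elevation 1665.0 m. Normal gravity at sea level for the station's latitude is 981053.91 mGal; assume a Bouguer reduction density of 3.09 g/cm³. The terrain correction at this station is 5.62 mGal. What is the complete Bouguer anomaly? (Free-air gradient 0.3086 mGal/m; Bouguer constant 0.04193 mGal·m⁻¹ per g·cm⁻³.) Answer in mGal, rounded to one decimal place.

205.5

Free-air correction = 0.3086 × 1665.0 = 513.82 mGal
Free-air anomaly = 980955.69 − 981053.91 + (513.82) = 415.60 mGal
Bouguer slab correction = 0.04193 × 3.09 × 1665.0 = 215.72 mGal
Simple Bouguer anomaly = 415.60 − (215.72) = 199.88 mGal
Complete Bouguer anomaly = 199.88 + 5.62 = 205.50 mGal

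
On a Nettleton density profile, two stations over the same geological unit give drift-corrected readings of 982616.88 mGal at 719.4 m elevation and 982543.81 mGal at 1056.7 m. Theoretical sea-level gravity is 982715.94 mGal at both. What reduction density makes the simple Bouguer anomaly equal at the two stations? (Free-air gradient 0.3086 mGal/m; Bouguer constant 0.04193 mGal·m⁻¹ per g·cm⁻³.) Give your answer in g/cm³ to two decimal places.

2.19

Δg_obs = 982543.81 − 982616.88 = -73.07 mGal over Δh = 1056.7 − 719.4 = 337.3 m
Equal Bouguer anomalies ⇒ Δg_obs + (0.3086 − 0.04193ρ)·Δh = 0
0.3086 − 0.04193ρ = −Δg_obs/Δh = 0.21663
ρ = (0.3086 − 0.21663) / 0.04193 = 2.19 g/cm³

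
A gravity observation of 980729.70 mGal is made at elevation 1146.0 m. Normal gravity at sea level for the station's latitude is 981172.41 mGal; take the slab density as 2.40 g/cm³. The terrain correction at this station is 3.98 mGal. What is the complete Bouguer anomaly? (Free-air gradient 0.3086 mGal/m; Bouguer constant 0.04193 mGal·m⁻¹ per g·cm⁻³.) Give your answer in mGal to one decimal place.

Free-air correction = 0.3086 × 1146.0 = 353.66 mGal
Free-air anomaly = 980729.70 − 981172.41 + (353.66) = -89.05 mGal
Bouguer slab correction = 0.04193 × 2.40 × 1146.0 = 115.32 mGal
Simple Bouguer anomaly = -89.05 − (115.32) = -204.37 mGal
Complete Bouguer anomaly = -204.37 + 3.98 = -200.39 mGal

-200.4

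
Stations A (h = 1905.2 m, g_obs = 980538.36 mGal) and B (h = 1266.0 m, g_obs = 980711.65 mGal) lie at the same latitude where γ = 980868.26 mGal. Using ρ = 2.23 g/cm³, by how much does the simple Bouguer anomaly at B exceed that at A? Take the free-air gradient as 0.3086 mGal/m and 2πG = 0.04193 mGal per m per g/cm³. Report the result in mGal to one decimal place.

35.8

Δg_SB(A) = 980538.36 − 980868.26 + 0.3086×1905.2 − 0.04193×2.23×1905.2 = 79.90 mGal
Δg_SB(B) = 980711.65 − 980868.26 + 0.3086×1266.0 − 0.04193×2.23×1266.0 = 115.70 mGal
Difference = 115.70 − (79.90) = 35.80 mGal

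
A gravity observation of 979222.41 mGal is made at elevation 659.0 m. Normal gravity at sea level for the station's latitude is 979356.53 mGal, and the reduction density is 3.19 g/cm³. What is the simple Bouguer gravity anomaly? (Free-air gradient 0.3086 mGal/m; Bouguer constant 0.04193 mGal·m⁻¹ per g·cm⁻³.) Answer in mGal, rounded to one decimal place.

-18.9

Free-air correction = 0.3086 × 659.0 = 203.37 mGal
Free-air anomaly = 979222.41 − 979356.53 + (203.37) = 69.25 mGal
Bouguer slab correction = 0.04193 × 3.19 × 659.0 = 88.15 mGal
Simple Bouguer anomaly = 69.25 − (88.15) = -18.90 mGal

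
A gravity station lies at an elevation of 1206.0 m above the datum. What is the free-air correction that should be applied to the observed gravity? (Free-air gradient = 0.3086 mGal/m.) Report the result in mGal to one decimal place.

372.2

Free-air correction = 0.3086 × 1206.0 = 372.2 mGal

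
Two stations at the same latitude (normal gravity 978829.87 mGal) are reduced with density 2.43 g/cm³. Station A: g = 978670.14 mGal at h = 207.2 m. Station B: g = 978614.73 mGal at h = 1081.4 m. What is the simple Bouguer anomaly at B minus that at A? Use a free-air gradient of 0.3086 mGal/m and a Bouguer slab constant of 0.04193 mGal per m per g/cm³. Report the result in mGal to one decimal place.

Δg_SB(A) = 978670.14 − 978829.87 + 0.3086×207.2 − 0.04193×2.43×207.2 = -116.90 mGal
Δg_SB(B) = 978614.73 − 978829.87 + 0.3086×1081.4 − 0.04193×2.43×1081.4 = 8.40 mGal
Difference = 8.40 − (-116.90) = 125.30 mGal

125.3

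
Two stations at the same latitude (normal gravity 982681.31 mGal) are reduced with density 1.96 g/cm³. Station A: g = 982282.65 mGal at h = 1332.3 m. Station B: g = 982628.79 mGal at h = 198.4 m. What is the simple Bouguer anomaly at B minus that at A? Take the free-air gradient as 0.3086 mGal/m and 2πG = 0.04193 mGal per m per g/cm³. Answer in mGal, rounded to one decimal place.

89.4

Δg_SB(A) = 982282.65 − 982681.31 + 0.3086×1332.3 − 0.04193×1.96×1332.3 = -97.00 mGal
Δg_SB(B) = 982628.79 − 982681.31 + 0.3086×198.4 − 0.04193×1.96×198.4 = -7.60 mGal
Difference = -7.60 − (-97.00) = 89.40 mGal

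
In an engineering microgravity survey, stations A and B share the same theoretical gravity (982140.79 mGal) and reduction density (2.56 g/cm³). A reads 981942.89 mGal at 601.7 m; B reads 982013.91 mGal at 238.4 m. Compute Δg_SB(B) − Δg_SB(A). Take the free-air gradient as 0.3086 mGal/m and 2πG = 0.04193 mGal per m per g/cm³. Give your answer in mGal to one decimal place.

-2.1

Δg_SB(A) = 981942.89 − 982140.79 + 0.3086×601.7 − 0.04193×2.56×601.7 = -76.80 mGal
Δg_SB(B) = 982013.91 − 982140.79 + 0.3086×238.4 − 0.04193×2.56×238.4 = -78.90 mGal
Difference = -78.90 − (-76.80) = -2.10 mGal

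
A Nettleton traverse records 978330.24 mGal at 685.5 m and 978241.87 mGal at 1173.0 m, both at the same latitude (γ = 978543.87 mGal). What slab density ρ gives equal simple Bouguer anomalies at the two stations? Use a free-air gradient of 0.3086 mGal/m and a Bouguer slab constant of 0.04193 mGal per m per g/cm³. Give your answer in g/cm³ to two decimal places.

3.04

Δg_obs = 978241.87 − 978330.24 = -88.37 mGal over Δh = 1173.0 − 685.5 = 487.5 m
Equal Bouguer anomalies ⇒ Δg_obs + (0.3086 − 0.04193ρ)·Δh = 0
0.3086 − 0.04193ρ = −Δg_obs/Δh = 0.18127
ρ = (0.3086 − 0.18127) / 0.04193 = 3.04 g/cm³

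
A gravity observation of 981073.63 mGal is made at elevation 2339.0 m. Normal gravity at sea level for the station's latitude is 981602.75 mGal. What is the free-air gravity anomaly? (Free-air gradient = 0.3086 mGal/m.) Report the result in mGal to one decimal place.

Free-air correction = 0.3086 × 2339.0 = 721.82 mGal
Free-air anomaly = 981073.63 − 981602.75 + (721.82) = 192.70 mGal

192.7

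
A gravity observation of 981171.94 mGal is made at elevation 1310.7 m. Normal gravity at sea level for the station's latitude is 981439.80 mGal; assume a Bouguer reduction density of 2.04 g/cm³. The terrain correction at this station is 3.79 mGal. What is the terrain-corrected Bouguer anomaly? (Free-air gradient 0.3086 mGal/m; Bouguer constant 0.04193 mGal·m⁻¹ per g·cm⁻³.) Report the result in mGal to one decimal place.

28.3

Free-air correction = 0.3086 × 1310.7 = 404.48 mGal
Free-air anomaly = 981171.94 − 981439.80 + (404.48) = 136.62 mGal
Bouguer slab correction = 0.04193 × 2.04 × 1310.7 = 112.11 mGal
Simple Bouguer anomaly = 136.62 − (112.11) = 24.51 mGal
Complete Bouguer anomaly = 24.51 + 3.79 = 28.30 mGal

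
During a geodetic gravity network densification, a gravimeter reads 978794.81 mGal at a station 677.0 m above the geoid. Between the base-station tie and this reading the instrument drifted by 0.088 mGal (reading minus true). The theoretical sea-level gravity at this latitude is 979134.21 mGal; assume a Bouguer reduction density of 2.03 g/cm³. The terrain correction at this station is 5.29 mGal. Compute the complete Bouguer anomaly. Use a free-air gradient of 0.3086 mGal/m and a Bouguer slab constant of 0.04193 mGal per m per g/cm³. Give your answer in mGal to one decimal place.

Drift-corrected reading = 978794.81 − (0.088) = 978794.722 mGal
Free-air correction = 0.3086 × 677.0 = 208.92 mGal
Free-air anomaly = 978794.722 − 979134.21 + (208.92) = -130.568 mGal
Bouguer slab correction = 0.04193 × 2.03 × 677.0 = 57.62 mGal
Simple Bouguer anomaly = -130.568 − (57.62) = -188.188 mGal
Complete Bouguer anomaly = -188.188 + 5.29 = -182.898 mGal

-182.9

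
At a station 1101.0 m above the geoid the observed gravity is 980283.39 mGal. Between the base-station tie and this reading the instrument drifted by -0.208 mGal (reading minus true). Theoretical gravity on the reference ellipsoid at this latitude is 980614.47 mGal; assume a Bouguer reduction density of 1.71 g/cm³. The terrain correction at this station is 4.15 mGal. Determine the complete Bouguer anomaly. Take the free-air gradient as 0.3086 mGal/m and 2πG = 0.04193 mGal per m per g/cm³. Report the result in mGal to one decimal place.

Drift-corrected reading = 980283.39 − (-0.208) = 980283.598 mGal
Free-air correction = 0.3086 × 1101.0 = 339.77 mGal
Free-air anomaly = 980283.598 − 980614.47 + (339.77) = 8.898 mGal
Bouguer slab correction = 0.04193 × 1.71 × 1101.0 = 78.94 mGal
Simple Bouguer anomaly = 8.898 − (78.94) = -70.042 mGal
Complete Bouguer anomaly = -70.042 + 4.15 = -65.892 mGal

-65.9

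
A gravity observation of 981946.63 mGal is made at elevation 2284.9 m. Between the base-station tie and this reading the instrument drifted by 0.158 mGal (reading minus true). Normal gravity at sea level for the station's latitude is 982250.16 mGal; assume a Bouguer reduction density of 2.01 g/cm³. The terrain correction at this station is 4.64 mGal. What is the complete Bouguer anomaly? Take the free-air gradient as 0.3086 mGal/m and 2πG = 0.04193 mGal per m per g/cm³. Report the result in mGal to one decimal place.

Drift-corrected reading = 981946.63 − (0.158) = 981946.472 mGal
Free-air correction = 0.3086 × 2284.9 = 705.12 mGal
Free-air anomaly = 981946.472 − 982250.16 + (705.12) = 401.432 mGal
Bouguer slab correction = 0.04193 × 2.01 × 2284.9 = 192.57 mGal
Simple Bouguer anomaly = 401.432 − (192.57) = 208.862 mGal
Complete Bouguer anomaly = 208.862 + 4.64 = 213.502 mGal

213.5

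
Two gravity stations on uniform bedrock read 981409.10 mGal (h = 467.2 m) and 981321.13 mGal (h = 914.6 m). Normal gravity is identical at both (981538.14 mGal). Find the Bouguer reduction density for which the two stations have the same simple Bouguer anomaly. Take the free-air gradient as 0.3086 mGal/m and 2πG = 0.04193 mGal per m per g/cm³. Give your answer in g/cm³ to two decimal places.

Δg_obs = 981321.13 − 981409.10 = -87.97 mGal over Δh = 914.6 − 467.2 = 447.4 m
Equal Bouguer anomalies ⇒ Δg_obs + (0.3086 − 0.04193ρ)·Δh = 0
0.3086 − 0.04193ρ = −Δg_obs/Δh = 0.19662
ρ = (0.3086 − 0.19662) / 0.04193 = 2.67 g/cm³

2.67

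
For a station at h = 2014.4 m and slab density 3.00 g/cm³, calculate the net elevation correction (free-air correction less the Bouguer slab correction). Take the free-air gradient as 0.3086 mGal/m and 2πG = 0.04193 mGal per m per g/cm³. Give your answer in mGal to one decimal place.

Combined gradient = 0.3086 − 0.04193 × 3.00 = 0.1828100 mGal/m
Combined elevation correction = 0.1828100 × 2014.4 = 368.3 mGal

368.3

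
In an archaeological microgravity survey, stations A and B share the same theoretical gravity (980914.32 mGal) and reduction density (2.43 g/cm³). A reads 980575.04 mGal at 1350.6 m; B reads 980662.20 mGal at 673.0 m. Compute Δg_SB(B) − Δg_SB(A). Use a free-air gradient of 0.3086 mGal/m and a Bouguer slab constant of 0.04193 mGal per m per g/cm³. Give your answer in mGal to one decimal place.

Δg_SB(A) = 980575.04 − 980914.32 + 0.3086×1350.6 − 0.04193×2.43×1350.6 = -60.10 mGal
Δg_SB(B) = 980662.20 − 980914.32 + 0.3086×673.0 − 0.04193×2.43×673.0 = -113.00 mGal
Difference = -113.00 − (-60.10) = -52.90 mGal

-52.9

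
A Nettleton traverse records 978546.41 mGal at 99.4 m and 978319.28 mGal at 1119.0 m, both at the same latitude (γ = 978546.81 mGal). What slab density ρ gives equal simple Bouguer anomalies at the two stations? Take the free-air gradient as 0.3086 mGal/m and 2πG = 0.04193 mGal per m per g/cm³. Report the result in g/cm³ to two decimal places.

Δg_obs = 978319.28 − 978546.41 = -227.13 mGal over Δh = 1119.0 − 99.4 = 1019.6 m
Equal Bouguer anomalies ⇒ Δg_obs + (0.3086 − 0.04193ρ)·Δh = 0
0.3086 − 0.04193ρ = −Δg_obs/Δh = 0.22276
ρ = (0.3086 − 0.22276) / 0.04193 = 2.05 g/cm³

2.05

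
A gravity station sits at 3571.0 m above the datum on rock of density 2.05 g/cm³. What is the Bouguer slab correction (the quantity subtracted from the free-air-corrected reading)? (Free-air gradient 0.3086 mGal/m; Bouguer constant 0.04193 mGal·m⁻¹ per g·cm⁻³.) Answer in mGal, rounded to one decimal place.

Bouguer slab correction = 0.04193 × 2.05 × 3571.0 = 307.0 mGal

307.0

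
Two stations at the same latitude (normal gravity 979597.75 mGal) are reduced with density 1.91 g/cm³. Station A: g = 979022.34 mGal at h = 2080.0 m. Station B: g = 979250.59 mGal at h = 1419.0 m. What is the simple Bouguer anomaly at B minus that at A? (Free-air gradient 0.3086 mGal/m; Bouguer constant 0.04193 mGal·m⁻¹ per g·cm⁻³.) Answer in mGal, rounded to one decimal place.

77.2

Δg_SB(A) = 979022.34 − 979597.75 + 0.3086×2080.0 − 0.04193×1.91×2080.0 = -100.10 mGal
Δg_SB(B) = 979250.59 − 979597.75 + 0.3086×1419.0 − 0.04193×1.91×1419.0 = -22.90 mGal
Difference = -22.90 − (-100.10) = 77.20 mGal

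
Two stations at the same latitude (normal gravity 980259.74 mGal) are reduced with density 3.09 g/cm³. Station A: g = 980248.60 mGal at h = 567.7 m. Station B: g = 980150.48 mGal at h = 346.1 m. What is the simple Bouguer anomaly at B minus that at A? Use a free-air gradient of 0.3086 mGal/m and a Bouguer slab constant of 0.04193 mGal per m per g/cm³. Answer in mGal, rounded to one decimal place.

Δg_SB(A) = 980248.60 − 980259.74 + 0.3086×567.7 − 0.04193×3.09×567.7 = 90.50 mGal
Δg_SB(B) = 980150.48 − 980259.74 + 0.3086×346.1 − 0.04193×3.09×346.1 = -47.30 mGal
Difference = -47.30 − (90.50) = -137.80 mGal

-137.8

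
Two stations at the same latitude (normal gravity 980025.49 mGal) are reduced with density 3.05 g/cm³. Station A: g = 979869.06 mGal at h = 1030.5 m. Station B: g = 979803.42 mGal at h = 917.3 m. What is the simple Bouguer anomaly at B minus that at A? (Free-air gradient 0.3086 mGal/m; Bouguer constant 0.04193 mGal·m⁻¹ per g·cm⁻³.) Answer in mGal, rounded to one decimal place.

-86.1

Δg_SB(A) = 979869.06 − 980025.49 + 0.3086×1030.5 − 0.04193×3.05×1030.5 = 29.80 mGal
Δg_SB(B) = 979803.42 − 980025.49 + 0.3086×917.3 − 0.04193×3.05×917.3 = -56.30 mGal
Difference = -56.30 − (29.80) = -86.10 mGal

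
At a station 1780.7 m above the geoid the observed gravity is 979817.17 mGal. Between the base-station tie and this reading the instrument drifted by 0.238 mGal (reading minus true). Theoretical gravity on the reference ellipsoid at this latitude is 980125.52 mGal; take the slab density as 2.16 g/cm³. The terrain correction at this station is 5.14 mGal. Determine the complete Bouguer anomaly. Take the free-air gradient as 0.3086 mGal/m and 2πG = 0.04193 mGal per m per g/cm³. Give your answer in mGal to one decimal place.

84.8

Drift-corrected reading = 979817.17 − (0.238) = 979816.932 mGal
Free-air correction = 0.3086 × 1780.7 = 549.52 mGal
Free-air anomaly = 979816.932 − 980125.52 + (549.52) = 240.932 mGal
Bouguer slab correction = 0.04193 × 2.16 × 1780.7 = 161.28 mGal
Simple Bouguer anomaly = 240.932 − (161.28) = 79.652 mGal
Complete Bouguer anomaly = 79.652 + 5.14 = 84.792 mGal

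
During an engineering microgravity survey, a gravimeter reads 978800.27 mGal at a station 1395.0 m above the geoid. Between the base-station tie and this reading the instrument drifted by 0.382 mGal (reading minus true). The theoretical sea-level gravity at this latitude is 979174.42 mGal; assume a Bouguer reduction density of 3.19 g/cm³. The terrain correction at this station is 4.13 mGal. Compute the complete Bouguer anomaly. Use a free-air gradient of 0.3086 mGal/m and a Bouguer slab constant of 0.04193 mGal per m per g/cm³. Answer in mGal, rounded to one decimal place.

-126.5

Drift-corrected reading = 978800.27 − (0.382) = 978799.888 mGal
Free-air correction = 0.3086 × 1395.0 = 430.50 mGal
Free-air anomaly = 978799.888 − 979174.42 + (430.50) = 55.968 mGal
Bouguer slab correction = 0.04193 × 3.19 × 1395.0 = 186.59 mGal
Simple Bouguer anomaly = 55.968 − (186.59) = -130.622 mGal
Complete Bouguer anomaly = -130.622 + 4.13 = -126.492 mGal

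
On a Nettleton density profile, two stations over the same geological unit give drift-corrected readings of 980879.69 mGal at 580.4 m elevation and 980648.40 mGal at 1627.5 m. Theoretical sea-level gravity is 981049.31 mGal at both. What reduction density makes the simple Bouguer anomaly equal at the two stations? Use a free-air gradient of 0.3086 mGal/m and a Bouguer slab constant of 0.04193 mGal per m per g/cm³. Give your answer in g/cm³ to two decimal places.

Δg_obs = 980648.40 − 980879.69 = -231.29 mGal over Δh = 1627.5 − 580.4 = 1047.1 m
Equal Bouguer anomalies ⇒ Δg_obs + (0.3086 − 0.04193ρ)·Δh = 0
0.3086 − 0.04193ρ = −Δg_obs/Δh = 0.22089
ρ = (0.3086 − 0.22089) / 0.04193 = 2.09 g/cm³

2.09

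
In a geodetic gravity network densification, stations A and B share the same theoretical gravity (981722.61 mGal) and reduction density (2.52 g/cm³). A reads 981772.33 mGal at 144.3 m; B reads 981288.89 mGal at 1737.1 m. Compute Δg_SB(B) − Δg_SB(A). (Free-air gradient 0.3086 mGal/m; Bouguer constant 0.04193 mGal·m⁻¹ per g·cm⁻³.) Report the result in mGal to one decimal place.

-160.2

Δg_SB(A) = 981772.33 − 981722.61 + 0.3086×144.3 − 0.04193×2.52×144.3 = 79.00 mGal
Δg_SB(B) = 981288.89 − 981722.61 + 0.3086×1737.1 − 0.04193×2.52×1737.1 = -81.20 mGal
Difference = -81.20 − (79.00) = -160.20 mGal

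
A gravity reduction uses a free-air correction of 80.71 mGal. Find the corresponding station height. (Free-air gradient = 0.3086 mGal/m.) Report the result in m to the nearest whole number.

262

h = 80.71 / 0.3086 = 261.54 m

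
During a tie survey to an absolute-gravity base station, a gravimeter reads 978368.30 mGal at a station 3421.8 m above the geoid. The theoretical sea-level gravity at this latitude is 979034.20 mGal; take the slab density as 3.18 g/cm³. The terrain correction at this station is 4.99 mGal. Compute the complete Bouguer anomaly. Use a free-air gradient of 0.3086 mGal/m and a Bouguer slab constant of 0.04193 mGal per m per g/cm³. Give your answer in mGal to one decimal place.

Free-air correction = 0.3086 × 3421.8 = 1055.97 mGal
Free-air anomaly = 978368.30 − 979034.20 + (1055.97) = 390.07 mGal
Bouguer slab correction = 0.04193 × 3.18 × 3421.8 = 456.25 mGal
Simple Bouguer anomaly = 390.07 − (456.25) = -66.18 mGal
Complete Bouguer anomaly = -66.18 + 4.99 = -61.19 mGal

-61.2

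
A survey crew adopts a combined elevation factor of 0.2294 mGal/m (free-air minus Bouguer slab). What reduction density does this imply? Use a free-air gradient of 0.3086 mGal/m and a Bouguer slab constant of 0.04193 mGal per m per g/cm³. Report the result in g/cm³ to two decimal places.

1.89

0.2294 = 0.3086 − 0.04193 × ρ
ρ = (0.3086 − 0.2294) / 0.04193 = 1.89 g/cm³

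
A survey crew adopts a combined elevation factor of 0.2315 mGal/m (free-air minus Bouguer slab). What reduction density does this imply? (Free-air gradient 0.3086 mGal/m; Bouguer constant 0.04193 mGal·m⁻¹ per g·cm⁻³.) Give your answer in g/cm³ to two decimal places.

1.84

0.2315 = 0.3086 − 0.04193 × ρ
ρ = (0.3086 − 0.2315) / 0.04193 = 1.84 g/cm³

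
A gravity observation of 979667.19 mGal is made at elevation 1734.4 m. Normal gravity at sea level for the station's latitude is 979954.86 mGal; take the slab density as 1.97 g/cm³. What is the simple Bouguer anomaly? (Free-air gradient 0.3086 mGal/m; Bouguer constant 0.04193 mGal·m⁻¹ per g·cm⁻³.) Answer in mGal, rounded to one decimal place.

104.3

Free-air correction = 0.3086 × 1734.4 = 535.24 mGal
Free-air anomaly = 979667.19 − 979954.86 + (535.24) = 247.57 mGal
Bouguer slab correction = 0.04193 × 1.97 × 1734.4 = 143.27 mGal
Simple Bouguer anomaly = 247.57 − (143.27) = 104.30 mGal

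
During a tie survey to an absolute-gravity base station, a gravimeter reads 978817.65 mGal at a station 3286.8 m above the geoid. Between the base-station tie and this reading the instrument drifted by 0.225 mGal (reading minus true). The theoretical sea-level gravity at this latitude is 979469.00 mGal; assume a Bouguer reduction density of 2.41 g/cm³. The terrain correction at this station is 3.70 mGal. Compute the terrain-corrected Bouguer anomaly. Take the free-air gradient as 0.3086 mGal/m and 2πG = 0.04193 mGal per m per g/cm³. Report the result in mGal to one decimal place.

34.3

Drift-corrected reading = 978817.65 − (0.225) = 978817.425 mGal
Free-air correction = 0.3086 × 3286.8 = 1014.31 mGal
Free-air anomaly = 978817.425 − 979469.00 + (1014.31) = 362.735 mGal
Bouguer slab correction = 0.04193 × 2.41 × 3286.8 = 332.14 mGal
Simple Bouguer anomaly = 362.735 − (332.14) = 30.595 mGal
Complete Bouguer anomaly = 30.595 + 3.70 = 34.295 mGal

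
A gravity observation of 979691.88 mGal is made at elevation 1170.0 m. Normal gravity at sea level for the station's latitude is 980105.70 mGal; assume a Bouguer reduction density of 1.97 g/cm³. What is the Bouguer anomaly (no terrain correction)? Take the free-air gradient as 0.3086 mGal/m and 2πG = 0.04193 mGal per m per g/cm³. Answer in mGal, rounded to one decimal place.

-149.4

Free-air correction = 0.3086 × 1170.0 = 361.06 mGal
Free-air anomaly = 979691.88 − 980105.70 + (361.06) = -52.76 mGal
Bouguer slab correction = 0.04193 × 1.97 × 1170.0 = 96.64 mGal
Simple Bouguer anomaly = -52.76 − (96.64) = -149.40 mGal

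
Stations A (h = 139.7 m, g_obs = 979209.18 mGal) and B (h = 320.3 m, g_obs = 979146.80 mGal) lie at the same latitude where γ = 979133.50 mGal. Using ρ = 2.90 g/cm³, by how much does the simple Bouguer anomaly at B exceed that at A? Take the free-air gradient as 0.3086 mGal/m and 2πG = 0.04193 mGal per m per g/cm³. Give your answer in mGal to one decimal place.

Δg_SB(A) = 979209.18 − 979133.50 + 0.3086×139.7 − 0.04193×2.90×139.7 = 101.80 mGal
Δg_SB(B) = 979146.80 − 979133.50 + 0.3086×320.3 − 0.04193×2.90×320.3 = 73.20 mGal
Difference = 73.20 − (101.80) = -28.60 mGal

-28.6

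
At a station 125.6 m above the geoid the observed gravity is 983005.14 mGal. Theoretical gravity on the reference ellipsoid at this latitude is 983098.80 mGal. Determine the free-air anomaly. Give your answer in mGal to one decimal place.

Free-air correction = 0.3086 × 125.6 = 38.76 mGal
Free-air anomaly = 983005.14 − 983098.80 + (38.76) = -54.90 mGal

-54.9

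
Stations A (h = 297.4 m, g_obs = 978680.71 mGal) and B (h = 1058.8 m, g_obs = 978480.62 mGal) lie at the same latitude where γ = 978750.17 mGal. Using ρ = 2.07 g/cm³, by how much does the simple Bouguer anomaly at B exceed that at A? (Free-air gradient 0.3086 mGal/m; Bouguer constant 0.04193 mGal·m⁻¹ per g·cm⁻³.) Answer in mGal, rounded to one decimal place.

Δg_SB(A) = 978680.71 − 978750.17 + 0.3086×297.4 − 0.04193×2.07×297.4 = -3.50 mGal
Δg_SB(B) = 978480.62 − 978750.17 + 0.3086×1058.8 − 0.04193×2.07×1058.8 = -34.70 mGal
Difference = -34.70 − (-3.50) = -31.20 mGal

-31.2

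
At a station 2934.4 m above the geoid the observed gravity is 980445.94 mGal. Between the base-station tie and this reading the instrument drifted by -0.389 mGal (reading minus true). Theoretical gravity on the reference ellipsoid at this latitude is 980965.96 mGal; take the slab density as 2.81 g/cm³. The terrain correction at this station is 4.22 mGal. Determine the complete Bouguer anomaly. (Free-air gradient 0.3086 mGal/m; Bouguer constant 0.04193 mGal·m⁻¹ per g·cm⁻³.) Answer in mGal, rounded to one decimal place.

Drift-corrected reading = 980445.94 − (-0.389) = 980446.329 mGal
Free-air correction = 0.3086 × 2934.4 = 905.56 mGal
Free-air anomaly = 980446.329 − 980965.96 + (905.56) = 385.929 mGal
Bouguer slab correction = 0.04193 × 2.81 × 2934.4 = 345.74 mGal
Simple Bouguer anomaly = 385.929 − (345.74) = 40.189 mGal
Complete Bouguer anomaly = 40.189 + 4.22 = 44.409 mGal

44.4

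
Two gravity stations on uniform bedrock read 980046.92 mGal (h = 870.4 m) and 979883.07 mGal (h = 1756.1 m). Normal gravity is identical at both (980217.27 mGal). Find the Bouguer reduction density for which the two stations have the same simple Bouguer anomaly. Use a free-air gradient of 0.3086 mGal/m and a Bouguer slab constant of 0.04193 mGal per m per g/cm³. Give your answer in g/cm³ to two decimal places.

2.95

Δg_obs = 979883.07 − 980046.92 = -163.85 mGal over Δh = 1756.1 − 870.4 = 885.7 m
Equal Bouguer anomalies ⇒ Δg_obs + (0.3086 − 0.04193ρ)·Δh = 0
0.3086 − 0.04193ρ = −Δg_obs/Δh = 0.18499
ρ = (0.3086 − 0.18499) / 0.04193 = 2.95 g/cm³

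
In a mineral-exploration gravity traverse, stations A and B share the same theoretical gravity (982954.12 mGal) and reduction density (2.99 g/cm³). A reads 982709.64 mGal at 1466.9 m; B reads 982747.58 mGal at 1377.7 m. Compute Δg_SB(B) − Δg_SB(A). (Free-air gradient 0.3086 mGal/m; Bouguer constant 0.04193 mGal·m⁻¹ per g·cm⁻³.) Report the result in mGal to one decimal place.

21.6

Δg_SB(A) = 982709.64 − 982954.12 + 0.3086×1466.9 − 0.04193×2.99×1466.9 = 24.30 mGal
Δg_SB(B) = 982747.58 − 982954.12 + 0.3086×1377.7 − 0.04193×2.99×1377.7 = 45.90 mGal
Difference = 45.90 − (24.30) = 21.60 mGal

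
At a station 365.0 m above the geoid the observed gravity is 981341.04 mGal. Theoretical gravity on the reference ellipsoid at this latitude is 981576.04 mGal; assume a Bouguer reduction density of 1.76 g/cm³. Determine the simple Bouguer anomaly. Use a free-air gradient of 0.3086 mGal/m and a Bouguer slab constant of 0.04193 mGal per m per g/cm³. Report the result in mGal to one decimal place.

-149.3

Free-air correction = 0.3086 × 365.0 = 112.64 mGal
Free-air anomaly = 981341.04 − 981576.04 + (112.64) = -122.36 mGal
Bouguer slab correction = 0.04193 × 1.76 × 365.0 = 26.94 mGal
Simple Bouguer anomaly = -122.36 − (26.94) = -149.30 mGal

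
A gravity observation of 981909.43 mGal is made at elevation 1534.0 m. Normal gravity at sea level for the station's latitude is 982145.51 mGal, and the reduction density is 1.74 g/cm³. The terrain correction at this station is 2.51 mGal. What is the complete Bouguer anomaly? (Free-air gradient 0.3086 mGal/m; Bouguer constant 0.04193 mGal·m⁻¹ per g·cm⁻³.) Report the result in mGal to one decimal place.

Free-air correction = 0.3086 × 1534.0 = 473.39 mGal
Free-air anomaly = 981909.43 − 982145.51 + (473.39) = 237.31 mGal
Bouguer slab correction = 0.04193 × 1.74 × 1534.0 = 111.92 mGal
Simple Bouguer anomaly = 237.31 − (111.92) = 125.39 mGal
Complete Bouguer anomaly = 125.39 + 2.51 = 127.90 mGal

127.9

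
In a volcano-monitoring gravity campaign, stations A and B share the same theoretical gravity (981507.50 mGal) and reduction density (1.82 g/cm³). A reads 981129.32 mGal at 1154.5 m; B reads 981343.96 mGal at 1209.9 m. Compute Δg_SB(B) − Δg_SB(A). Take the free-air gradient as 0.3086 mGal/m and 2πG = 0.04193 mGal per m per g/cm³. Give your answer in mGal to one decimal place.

227.5

Δg_SB(A) = 981129.32 − 981507.50 + 0.3086×1154.5 − 0.04193×1.82×1154.5 = -110.00 mGal
Δg_SB(B) = 981343.96 − 981507.50 + 0.3086×1209.9 − 0.04193×1.82×1209.9 = 117.50 mGal
Difference = 117.50 − (-110.00) = 227.50 mGal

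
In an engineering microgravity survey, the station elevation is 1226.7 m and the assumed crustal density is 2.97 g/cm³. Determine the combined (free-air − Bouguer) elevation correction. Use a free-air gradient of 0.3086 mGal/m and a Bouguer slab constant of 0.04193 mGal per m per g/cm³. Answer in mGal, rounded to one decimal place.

Combined gradient = 0.3086 − 0.04193 × 2.97 = 0.1840679 mGal/m
Combined elevation correction = 0.1840679 × 1226.7 = 225.8 mGal

225.8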